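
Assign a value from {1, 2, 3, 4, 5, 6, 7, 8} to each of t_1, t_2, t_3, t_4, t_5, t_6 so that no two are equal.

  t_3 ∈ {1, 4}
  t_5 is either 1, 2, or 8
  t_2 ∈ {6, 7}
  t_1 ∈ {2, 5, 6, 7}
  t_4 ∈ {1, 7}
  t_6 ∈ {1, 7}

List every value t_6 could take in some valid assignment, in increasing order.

1, 7

The 2 variables t_4 and t_6 are confined to {1, 7}, which locks those values in; drop them from t_1, t_2, t_3, t_5.
t_2 has just one choice, so t_2 = 6. Eliminate 6 elsewhere: t_1.
t_3's domain is down to {4}, so t_3 = 4.
No further eliminations apply; t_6 can still be any of 1, 7.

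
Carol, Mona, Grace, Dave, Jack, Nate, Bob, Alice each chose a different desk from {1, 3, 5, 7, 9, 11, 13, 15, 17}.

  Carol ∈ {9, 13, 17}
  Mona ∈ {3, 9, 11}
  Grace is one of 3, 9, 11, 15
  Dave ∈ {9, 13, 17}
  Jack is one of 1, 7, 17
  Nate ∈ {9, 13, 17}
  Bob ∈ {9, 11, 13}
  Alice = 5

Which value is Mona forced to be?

Alice must be 5 (only option left).
The 3 variables Carol, Dave, Nate are confined to {9, 13, 17}, which locks those values in; drop them from Mona, Grace, Jack, Bob.
Bob must be 11 (only option left). Remove 11 from Mona, Grace.
So Mona = 3.

3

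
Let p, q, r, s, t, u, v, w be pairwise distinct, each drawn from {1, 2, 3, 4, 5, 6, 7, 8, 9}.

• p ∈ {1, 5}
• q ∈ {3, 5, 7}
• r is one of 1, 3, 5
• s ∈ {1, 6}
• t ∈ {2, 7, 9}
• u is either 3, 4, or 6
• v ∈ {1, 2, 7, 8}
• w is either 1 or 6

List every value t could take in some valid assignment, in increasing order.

s and w between them cover only {1, 6} — a naked pair. Remove those values from p, r, u, v.
That leaves p = 5. Strike 5 from q, r.
r must be 3 (only option left). Remove 3 from q, u.
u must be 4 (only option left).
q's domain is down to {7}, so q = 7. Remove 7 from t, v.
No further eliminations apply; t can still be any of 2, 9.

2, 9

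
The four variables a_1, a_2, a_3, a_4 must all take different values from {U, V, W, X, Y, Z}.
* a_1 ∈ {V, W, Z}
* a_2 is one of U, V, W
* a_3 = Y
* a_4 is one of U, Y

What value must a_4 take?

U

a_3's domain is down to {Y}, so a_3 = Y. Strike Y from a_4.
So a_4 = U.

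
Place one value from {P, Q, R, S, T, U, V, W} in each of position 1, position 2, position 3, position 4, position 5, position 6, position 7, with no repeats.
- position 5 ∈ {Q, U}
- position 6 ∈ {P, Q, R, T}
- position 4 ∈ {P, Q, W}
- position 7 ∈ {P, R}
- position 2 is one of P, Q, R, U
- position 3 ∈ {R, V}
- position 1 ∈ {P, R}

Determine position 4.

The 7 variables draw from only 7 values {P, Q, R, T, U, V, W}, so each is used; only position 6 can be T, hence position 6 = T.
The 6 still-open variables draw from only 6 values {P, Q, R, U, V, W}, so each is used; only position 3 can be V, hence position 3 = V.
The 5 still-open variables draw from only 5 values {P, Q, R, U, W}, so each is used; only position 4 can be W, hence position 4 = W.

W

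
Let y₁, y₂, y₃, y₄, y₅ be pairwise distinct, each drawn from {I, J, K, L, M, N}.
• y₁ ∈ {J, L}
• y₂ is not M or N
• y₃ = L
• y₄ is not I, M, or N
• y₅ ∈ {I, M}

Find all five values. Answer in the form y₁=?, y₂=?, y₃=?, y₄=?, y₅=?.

y₁=J, y₂=I, y₃=L, y₄=K, y₅=M

y₃ must be L (only option left). Eliminate L elsewhere: y₁, y₂, y₄.
y₁ must be J (only option left). Strike J from y₂, y₄.
y₄'s domain is down to {K}, so y₄ = K. Eliminate K elsewhere: y₂.
y₂ must be I (only option left). Remove I from y₅.
That leaves y₅ = M.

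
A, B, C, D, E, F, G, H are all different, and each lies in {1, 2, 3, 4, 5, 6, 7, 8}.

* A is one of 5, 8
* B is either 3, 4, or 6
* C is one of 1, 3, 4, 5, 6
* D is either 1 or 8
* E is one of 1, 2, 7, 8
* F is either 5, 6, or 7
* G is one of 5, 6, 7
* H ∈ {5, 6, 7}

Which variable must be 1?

D

Among the 8 variables, 2 fits only E (and all 8 values in {1, 2, 3, 4, 5, 6, 7, 8} must be used), so E = 2.
F, G, H between them cover only {5, 6, 7} — a naked triple. Remove those values from A, B, C.
That leaves A = 8. So D can't be 8.
So 1 goes to D.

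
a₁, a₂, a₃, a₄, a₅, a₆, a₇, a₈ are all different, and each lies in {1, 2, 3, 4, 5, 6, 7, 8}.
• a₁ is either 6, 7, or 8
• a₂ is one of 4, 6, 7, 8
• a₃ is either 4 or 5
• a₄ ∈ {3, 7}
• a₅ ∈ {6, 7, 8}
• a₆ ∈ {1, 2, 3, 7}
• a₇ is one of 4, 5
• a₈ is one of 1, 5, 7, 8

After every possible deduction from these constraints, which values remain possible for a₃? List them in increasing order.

The 8 variables draw from only 8 values {1, 2, 3, 4, 5, 6, 7, 8}, so each is used; only a₆ can be 2, hence a₆ = 2.
Among the 7 still-open variables, 1 fits only a₈ (and all 7 values in {1, 3, 4, 5, 6, 7, 8} must be used), so a₈ = 1.
The 6 still-open variables draw from only 6 values {3, 4, 5, 6, 7, 8}, so each is used; only a₄ can be 3, hence a₄ = 3.
The 2 variables a₃ and a₇ are confined to {4, 5}, which locks those values in; drop them from a₂.
No further eliminations apply; a₃ can still be any of 4, 5.

4, 5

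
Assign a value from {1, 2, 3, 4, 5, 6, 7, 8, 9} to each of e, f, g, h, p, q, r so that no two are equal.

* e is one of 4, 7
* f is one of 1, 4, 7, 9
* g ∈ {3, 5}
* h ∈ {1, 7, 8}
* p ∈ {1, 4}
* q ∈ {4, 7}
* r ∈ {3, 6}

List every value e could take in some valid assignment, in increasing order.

4, 7

e and q between them cover only {4, 7} — a naked pair. Remove those values from f, h, p.
p's domain is down to {1}, so p = 1. Remove 1 from f, h.
f has just one choice, so f = 9.
h's domain is down to {8}, so h = 8.
No further eliminations apply; e can still be any of 4, 7.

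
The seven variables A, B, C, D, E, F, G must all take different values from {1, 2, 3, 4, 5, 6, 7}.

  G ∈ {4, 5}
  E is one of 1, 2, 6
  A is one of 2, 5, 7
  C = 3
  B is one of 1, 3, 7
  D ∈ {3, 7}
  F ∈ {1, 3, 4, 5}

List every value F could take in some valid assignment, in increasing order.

4, 5

C's domain is down to {3}, so C = 3. Strike 3 from B, D, F.
D has just one choice, so D = 7. Eliminate 7 elsewhere: A, B.
B has just one choice, so B = 1. Remove 1 from E, F.
The 4 still-open variables draw from only 4 values {2, 4, 5, 6}, so each is used; only E can be 6, hence E = 6.
Among the 3 still-open variables, 2 fits only A (and all 3 values in {2, 4, 5} must be used), so A = 2.
No further eliminations apply; F can still be any of 4, 5.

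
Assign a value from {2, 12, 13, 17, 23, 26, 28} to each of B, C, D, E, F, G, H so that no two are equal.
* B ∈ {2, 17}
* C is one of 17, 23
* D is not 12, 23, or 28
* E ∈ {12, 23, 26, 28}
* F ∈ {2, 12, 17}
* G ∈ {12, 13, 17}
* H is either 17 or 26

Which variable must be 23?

The 7 variables together cover exactly {2, 12, 13, 17, 23, 26, 28} — 7 values for 7 variables — and 28 appears only in E's list, so E = 28.
The 6 still-open variables together cover exactly {2, 12, 13, 17, 23, 26} — 6 values for 6 variables — and 23 appears only in C's list, so C = 23.

C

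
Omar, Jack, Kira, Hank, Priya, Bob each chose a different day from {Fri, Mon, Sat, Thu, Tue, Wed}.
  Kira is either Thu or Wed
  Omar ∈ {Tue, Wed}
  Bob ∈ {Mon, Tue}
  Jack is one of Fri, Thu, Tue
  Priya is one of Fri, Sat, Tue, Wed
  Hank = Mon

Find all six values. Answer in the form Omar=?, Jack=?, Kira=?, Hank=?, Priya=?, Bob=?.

Hank's domain is down to {Mon}, so Hank = Mon. Remove Mon from Bob.
That leaves Bob = Tue. Remove Tue from Omar, Jack, Priya.
Omar must be Wed (only option left). Remove Wed from Kira, Priya.
Kira's domain is down to {Thu}, so Kira = Thu. So Jack can't be Thu.
Jack's domain is down to {Fri}, so Jack = Fri. Strike Fri from Priya.
Priya has just one choice, so Priya = Sat.

Omar=Wed, Jack=Fri, Kira=Thu, Hank=Mon, Priya=Sat, Bob=Tue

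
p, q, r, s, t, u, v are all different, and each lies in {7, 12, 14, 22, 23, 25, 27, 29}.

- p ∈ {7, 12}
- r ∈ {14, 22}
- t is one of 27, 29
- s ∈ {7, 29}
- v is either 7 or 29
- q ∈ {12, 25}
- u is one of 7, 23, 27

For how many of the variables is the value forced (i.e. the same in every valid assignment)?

4

s and v share exactly the 2 values {7, 29}; by pigeonhole those values go to them, so strike 7, 29 from p, t, u.
p has just one choice, so p = 12. Eliminate 12 elsewhere: q.
q's domain is down to {25}, so q = 25.
t's domain is down to {27}, so t = 27. Eliminate 27 elsewhere: u.
u has just one choice, so u = 23.
Determined: p=12, q=25, t=27, u=23. The other variables each still have more than one consistent value. That makes 4.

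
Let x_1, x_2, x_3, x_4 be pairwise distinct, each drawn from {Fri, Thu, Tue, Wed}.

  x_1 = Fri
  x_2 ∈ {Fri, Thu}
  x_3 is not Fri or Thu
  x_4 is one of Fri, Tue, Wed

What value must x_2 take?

x_1 has just one choice, so x_1 = Fri. So x_2, x_4 can't be Fri.
So x_2 = Thu.

Thu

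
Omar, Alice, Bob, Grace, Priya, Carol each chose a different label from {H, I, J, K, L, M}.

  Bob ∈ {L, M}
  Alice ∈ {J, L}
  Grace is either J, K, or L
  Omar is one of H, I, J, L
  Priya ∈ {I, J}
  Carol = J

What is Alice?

L

Carol's domain is down to {J}, so Carol = J. So Omar, Alice, Grace, Priya can't be J.
So Alice = L.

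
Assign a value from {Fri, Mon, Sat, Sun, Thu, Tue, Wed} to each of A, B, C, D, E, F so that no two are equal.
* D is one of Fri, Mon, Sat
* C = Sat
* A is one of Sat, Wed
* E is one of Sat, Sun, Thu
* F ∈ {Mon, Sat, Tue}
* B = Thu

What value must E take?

Sun

B must be Thu (only option left). So E can't be Thu.
That leaves C = Sat. Eliminate Sat elsewhere: A, D, E, F.
So E = Sun.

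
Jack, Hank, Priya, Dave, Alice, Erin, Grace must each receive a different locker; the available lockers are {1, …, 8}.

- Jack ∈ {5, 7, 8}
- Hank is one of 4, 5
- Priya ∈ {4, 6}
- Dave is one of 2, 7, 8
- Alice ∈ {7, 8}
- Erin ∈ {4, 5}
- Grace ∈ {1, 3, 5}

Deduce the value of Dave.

Hank and Erin between them cover only {4, 5} — a naked pair. Remove those values from Jack, Priya, Grace.
Priya must be 6 (only option left).
Jack and Alice share exactly the 2 values {7, 8}; by pigeonhole those values go to them, so strike 7, 8 from Dave.
So Dave = 2.

2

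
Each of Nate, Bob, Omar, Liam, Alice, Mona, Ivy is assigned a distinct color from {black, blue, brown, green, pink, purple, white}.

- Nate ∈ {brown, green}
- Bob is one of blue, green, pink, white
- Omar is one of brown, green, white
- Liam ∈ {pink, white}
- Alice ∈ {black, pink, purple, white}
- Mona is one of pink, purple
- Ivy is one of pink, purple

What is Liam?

The 7 variables draw from only 7 values {black, blue, brown, green, pink, purple, white}, so each is used; only Alice can be black, hence Alice = black.
Among the 6 still-open variables, blue fits only Bob (and all 6 values in {blue, brown, green, pink, purple, white} must be used), so Bob = blue.
The 2 variables Mona and Ivy are confined to {pink, purple}, which locks those values in; drop them from Liam.
So Liam = white.

white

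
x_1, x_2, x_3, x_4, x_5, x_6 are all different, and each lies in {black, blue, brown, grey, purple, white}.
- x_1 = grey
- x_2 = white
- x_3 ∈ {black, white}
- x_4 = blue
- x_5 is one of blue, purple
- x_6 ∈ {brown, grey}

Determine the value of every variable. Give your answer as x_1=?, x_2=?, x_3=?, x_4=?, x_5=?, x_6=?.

x_1's domain is down to {grey}, so x_1 = grey. Remove grey from x_6.
x_2 has just one choice, so x_2 = white. So x_3 can't be white.
x_3's domain is down to {black}, so x_3 = black.
x_4's domain is down to {blue}, so x_4 = blue. Strike blue from x_5.
x_5 has just one choice, so x_5 = purple.
That leaves x_6 = brown.

x_1=grey, x_2=white, x_3=black, x_4=blue, x_5=purple, x_6=brown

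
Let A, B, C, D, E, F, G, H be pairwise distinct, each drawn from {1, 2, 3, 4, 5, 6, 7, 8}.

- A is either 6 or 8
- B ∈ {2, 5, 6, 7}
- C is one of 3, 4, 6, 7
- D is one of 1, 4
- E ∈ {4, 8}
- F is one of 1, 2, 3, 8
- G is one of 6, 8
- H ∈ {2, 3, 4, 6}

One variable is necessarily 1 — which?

The 8 variables draw from only 8 values {1, 2, 3, 4, 5, 6, 7, 8}, so each is used; only B can be 5, hence B = 5.
The 7 still-open variables together cover exactly {1, 2, 3, 4, 6, 7, 8} — 7 values for 7 variables — and 7 appears only in C's list, so C = 7.
The 2 variables A and G are confined to {6, 8}, which locks those values in; drop them from E, F, H.
That leaves E = 4. Remove 4 from D, H.
So 1 goes to D.

D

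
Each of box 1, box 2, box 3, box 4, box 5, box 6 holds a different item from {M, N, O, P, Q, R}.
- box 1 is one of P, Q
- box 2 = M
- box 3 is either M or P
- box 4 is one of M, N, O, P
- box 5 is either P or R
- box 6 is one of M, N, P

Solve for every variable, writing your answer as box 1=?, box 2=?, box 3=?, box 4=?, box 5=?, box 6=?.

box 2 must be M (only option left). Eliminate M elsewhere: box 3, box 4, box 6.
box 3 has just one choice, so box 3 = P. So box 1, box 4, box 5, box 6 can't be P.
box 5 has just one choice, so box 5 = R.
That leaves box 6 = N. Strike N from box 4.
That leaves box 1 = Q.
That leaves box 4 = O.

box 1=Q, box 2=M, box 3=P, box 4=O, box 5=R, box 6=N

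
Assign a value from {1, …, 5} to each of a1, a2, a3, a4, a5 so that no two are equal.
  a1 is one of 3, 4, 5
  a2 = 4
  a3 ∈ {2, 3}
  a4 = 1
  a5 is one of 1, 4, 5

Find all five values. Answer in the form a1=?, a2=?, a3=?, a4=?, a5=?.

a2 must be 4 (only option left). Strike 4 from a1, a5.
a4's domain is down to {1}, so a4 = 1. Eliminate 1 elsewhere: a5.
a5 must be 5 (only option left). Strike 5 from a1.
a1's domain is down to {3}, so a1 = 3. So a3 can't be 3.
a3 must be 2 (only option left).

a1=3, a2=4, a3=2, a4=1, a5=5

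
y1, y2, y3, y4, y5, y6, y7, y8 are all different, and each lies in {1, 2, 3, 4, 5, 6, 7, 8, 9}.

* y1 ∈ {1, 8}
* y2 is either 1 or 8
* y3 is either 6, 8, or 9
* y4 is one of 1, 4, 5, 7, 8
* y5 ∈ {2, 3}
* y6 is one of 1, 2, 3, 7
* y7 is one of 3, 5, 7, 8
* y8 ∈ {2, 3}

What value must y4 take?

4

y1 and y2 share exactly the 2 values {1, 8}; by pigeonhole those values go to them, so strike 1, 8 from y3, y4, y6, y7.
The 2 variables y5 and y8 are confined to {2, 3}, which locks those values in; drop them from y6, y7.
y6 must be 7 (only option left). Eliminate 7 elsewhere: y4, y7.
That leaves y7 = 5. So y4 can't be 5.
So y4 = 4.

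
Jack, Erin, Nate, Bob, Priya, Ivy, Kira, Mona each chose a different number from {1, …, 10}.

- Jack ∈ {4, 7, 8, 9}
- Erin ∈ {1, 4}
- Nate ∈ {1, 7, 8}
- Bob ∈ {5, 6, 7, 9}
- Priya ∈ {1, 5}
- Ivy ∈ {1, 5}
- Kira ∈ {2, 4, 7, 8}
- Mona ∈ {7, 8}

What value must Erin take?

The 8 variables draw from only 8 values {1, 2, 4, 5, 6, 7, 8, 9}, so each is used; only Kira can be 2, hence Kira = 2.
The 7 still-open variables together cover exactly {1, 4, 5, 6, 7, 8, 9} — 7 values for 7 variables — and 6 appears only in Bob's list, so Bob = 6.
Among the 6 still-open variables, 9 fits only Jack (and all 6 values in {1, 4, 5, 7, 8, 9} must be used), so Jack = 9.
The 5 still-open variables draw from only 5 values {1, 4, 5, 7, 8}, so each is used; only Erin can be 4, hence Erin = 4.

4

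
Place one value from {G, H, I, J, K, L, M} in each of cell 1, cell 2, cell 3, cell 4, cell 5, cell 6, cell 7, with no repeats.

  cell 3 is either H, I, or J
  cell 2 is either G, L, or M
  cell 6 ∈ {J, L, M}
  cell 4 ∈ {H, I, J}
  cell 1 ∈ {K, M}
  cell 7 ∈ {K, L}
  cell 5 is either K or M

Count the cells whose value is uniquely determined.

3

The 7 variables together cover exactly {G, H, I, J, K, L, M} — 7 values for 7 variables — and G appears only in cell 2's list, so cell 2 = G.
cell 1 and cell 5 share exactly the 2 values {K, M}; by pigeonhole those values go to them, so strike K, M from cell 6, cell 7.
That leaves cell 7 = L. So cell 6 can't be L.
cell 6's domain is down to {J}, so cell 6 = J. Remove J from cell 3, cell 4.
Determined: cell 2=G, cell 6=J, cell 7=L. The other cells each still have more than one consistent value. That makes 3.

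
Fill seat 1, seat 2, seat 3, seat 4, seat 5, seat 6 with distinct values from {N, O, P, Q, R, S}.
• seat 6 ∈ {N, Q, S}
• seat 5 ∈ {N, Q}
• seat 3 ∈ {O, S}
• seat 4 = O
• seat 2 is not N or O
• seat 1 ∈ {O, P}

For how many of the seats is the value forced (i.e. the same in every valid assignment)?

4

seat 4 must be O (only option left). Eliminate O elsewhere: seat 1, seat 3.
seat 1 has just one choice, so seat 1 = P. Eliminate P elsewhere: seat 2.
seat 3 must be S (only option left). So seat 2, seat 6 can't be S.
The 3 still-open variables draw from only 3 values {N, Q, R}, so each is used; only seat 2 can be R, hence seat 2 = R.
Determined: seat 1=P, seat 2=R, seat 3=S, seat 4=O. The other seats each still have more than one consistent value. That makes 4.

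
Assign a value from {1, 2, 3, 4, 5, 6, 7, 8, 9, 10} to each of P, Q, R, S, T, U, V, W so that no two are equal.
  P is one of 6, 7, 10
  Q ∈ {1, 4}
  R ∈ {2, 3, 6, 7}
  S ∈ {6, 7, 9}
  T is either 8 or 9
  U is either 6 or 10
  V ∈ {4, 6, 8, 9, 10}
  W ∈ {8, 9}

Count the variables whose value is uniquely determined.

T and W between them cover only {8, 9} — a naked pair. Remove those values from S, V.
P, S, U share exactly the 3 values {6, 7, 10}; by pigeonhole those values go to them, so strike 6, 7, 10 from R, V.
V has just one choice, so V = 4. Eliminate 4 elsewhere: Q.
That leaves Q = 1.
Determined: Q=1, V=4. The other variables each still have more than one consistent value. That makes 2.

2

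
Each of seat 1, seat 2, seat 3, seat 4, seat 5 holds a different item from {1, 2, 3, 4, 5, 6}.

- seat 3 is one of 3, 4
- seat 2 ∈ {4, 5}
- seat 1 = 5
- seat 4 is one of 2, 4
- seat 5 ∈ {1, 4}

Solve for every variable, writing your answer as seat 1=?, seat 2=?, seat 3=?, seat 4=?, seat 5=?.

seat 1 must be 5 (only option left). Eliminate 5 elsewhere: seat 2.
seat 2 must be 4 (only option left). So seat 3, seat 4, seat 5 can't be 4.
That leaves seat 3 = 3.
seat 4's domain is down to {2}, so seat 4 = 2.
seat 5 has just one choice, so seat 5 = 1.

seat 1=5, seat 2=4, seat 3=3, seat 4=2, seat 5=1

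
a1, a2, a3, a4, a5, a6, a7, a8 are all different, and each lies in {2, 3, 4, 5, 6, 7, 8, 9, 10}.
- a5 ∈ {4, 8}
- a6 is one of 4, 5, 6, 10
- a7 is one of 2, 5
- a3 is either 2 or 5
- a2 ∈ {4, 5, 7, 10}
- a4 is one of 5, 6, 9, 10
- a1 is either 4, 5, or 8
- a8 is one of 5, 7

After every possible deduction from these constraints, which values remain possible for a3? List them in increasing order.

The 8 variables together cover exactly {2, 4, 5, 6, 7, 8, 9, 10} — 8 values for 8 variables — and 9 appears only in a4's list, so a4 = 9.
The 7 still-open variables together cover exactly {2, 4, 5, 6, 7, 8, 10} — 7 values for 7 variables — and 6 appears only in a6's list, so a6 = 6.
The 6 still-open variables draw from only 6 values {2, 4, 5, 7, 8, 10}, so each is used; only a2 can be 10, hence a2 = 10.
The 5 still-open variables draw from only 5 values {2, 4, 5, 7, 8}, so each is used; only a8 can be 7, hence a8 = 7.
a3 and a7 share exactly the 2 values {2, 5}; by pigeonhole those values go to them, so strike 2, 5 from a1.
No further eliminations apply; a3 can still be any of 2, 5.

2, 5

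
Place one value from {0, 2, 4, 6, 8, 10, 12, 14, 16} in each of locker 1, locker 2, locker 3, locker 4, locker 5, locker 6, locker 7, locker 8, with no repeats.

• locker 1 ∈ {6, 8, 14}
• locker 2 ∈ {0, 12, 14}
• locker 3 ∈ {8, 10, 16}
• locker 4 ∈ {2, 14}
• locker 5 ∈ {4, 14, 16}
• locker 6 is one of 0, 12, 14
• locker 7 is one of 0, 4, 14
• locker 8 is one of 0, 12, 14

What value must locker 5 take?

The 3 variables locker 2, locker 6, locker 8 are confined to {0, 12, 14}, which locks those values in; drop them from locker 1, locker 4, locker 5, locker 7.
locker 4 has just one choice, so locker 4 = 2.
locker 7's domain is down to {4}, so locker 7 = 4. Strike 4 from locker 5.
So locker 5 = 16.

16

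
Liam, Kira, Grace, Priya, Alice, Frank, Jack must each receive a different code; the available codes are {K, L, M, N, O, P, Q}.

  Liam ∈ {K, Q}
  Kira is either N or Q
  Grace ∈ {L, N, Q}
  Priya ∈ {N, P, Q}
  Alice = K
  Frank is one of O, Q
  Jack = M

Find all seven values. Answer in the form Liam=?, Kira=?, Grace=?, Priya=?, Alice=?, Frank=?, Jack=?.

Alice has just one choice, so Alice = K. Strike K from Liam.
Jack has just one choice, so Jack = M.
That leaves Liam = Q. Eliminate Q elsewhere: Kira, Grace, Priya, Frank.
Kira has just one choice, so Kira = N. Eliminate N elsewhere: Grace, Priya.
That leaves Grace = L.
That leaves Priya = P.
That leaves Frank = O.

Liam=Q, Kira=N, Grace=L, Priya=P, Alice=K, Frank=O, Jack=M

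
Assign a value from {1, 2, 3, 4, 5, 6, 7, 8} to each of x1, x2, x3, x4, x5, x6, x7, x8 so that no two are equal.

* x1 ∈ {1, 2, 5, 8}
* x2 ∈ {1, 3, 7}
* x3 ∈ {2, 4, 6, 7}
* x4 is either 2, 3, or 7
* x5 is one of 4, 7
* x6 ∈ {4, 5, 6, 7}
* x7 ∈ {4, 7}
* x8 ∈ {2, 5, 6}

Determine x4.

The 8 variables draw from only 8 values {1, 2, 3, 4, 5, 6, 7, 8}, so each is used; only x1 can be 8, hence x1 = 8.
The 7 still-open variables together cover exactly {1, 2, 3, 4, 5, 6, 7} — 7 values for 7 variables — and 1 appears only in x2's list, so x2 = 1.
The 6 still-open variables together cover exactly {2, 3, 4, 5, 6, 7} — 6 values for 6 variables — and 3 appears only in x4's list, so x4 = 3.

3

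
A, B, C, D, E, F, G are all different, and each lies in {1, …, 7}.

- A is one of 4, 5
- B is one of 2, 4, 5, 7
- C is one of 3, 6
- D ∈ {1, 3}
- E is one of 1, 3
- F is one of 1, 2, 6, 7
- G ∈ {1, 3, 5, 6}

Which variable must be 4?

D and E between them cover only {1, 3} — a naked pair. Remove those values from C, F, G.
That leaves C = 6. So F, G can't be 6.
That leaves G = 5. Strike 5 from A, B.
So 4 goes to A.

A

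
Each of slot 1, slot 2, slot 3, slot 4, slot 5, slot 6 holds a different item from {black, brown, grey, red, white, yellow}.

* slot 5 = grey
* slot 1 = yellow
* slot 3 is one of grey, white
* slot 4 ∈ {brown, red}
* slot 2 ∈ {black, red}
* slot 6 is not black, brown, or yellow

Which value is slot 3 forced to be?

white

slot 1 has just one choice, so slot 1 = yellow.
slot 5 has just one choice, so slot 5 = grey. Strike grey from slot 3, slot 6.
So slot 3 = white.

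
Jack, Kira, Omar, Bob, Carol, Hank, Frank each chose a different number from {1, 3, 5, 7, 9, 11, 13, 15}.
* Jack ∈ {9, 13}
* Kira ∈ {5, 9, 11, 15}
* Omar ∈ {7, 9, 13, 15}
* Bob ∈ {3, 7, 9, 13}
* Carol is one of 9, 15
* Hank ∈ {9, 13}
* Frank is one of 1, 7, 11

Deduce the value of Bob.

The 2 variables Jack and Hank are confined to {9, 13}, which locks those values in; drop them from Kira, Omar, Bob, Carol.
Carol's domain is down to {15}, so Carol = 15. Remove 15 from Kira, Omar.
That leaves Omar = 7. Remove 7 from Bob, Frank.
So Bob = 3.

3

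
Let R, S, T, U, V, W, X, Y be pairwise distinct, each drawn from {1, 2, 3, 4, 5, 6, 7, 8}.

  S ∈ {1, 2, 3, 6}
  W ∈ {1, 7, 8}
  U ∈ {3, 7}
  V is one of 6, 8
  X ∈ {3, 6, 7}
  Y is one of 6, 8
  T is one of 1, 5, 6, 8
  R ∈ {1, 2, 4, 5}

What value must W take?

The 8 variables draw from only 8 values {1, 2, 3, 4, 5, 6, 7, 8}, so each is used; only R can be 4, hence R = 4.
The 7 still-open variables together cover exactly {1, 2, 3, 5, 6, 7, 8} — 7 values for 7 variables — and 2 appears only in S's list, so S = 2.
The 6 still-open variables draw from only 6 values {1, 3, 5, 6, 7, 8}, so each is used; only T can be 5, hence T = 5.
The 5 still-open variables together cover exactly {1, 3, 6, 7, 8} — 5 values for 5 variables — and 1 appears only in W's list, so W = 1.

1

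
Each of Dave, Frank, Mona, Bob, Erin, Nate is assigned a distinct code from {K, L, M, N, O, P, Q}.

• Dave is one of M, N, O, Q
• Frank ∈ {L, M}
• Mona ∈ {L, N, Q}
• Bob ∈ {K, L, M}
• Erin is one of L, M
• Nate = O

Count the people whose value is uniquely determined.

Nate has just one choice, so Nate = O. So Dave can't be O.
Among the 5 still-open variables, K fits only Bob (and all 5 values in {K, L, M, N, Q} must be used), so Bob = K.
Frank and Erin between them cover only {L, M} — a naked pair. Remove those values from Dave, Mona.
Determined: Bob=K, Nate=O. The other people each still have more than one consistent value. That makes 2.

2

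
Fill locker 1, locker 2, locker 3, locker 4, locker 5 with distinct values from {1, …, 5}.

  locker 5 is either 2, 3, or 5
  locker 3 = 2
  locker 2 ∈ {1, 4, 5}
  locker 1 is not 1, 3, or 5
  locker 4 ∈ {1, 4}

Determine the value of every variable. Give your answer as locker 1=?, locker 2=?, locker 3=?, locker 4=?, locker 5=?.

locker 3 must be 2 (only option left). Eliminate 2 elsewhere: locker 1, locker 5.
locker 1's domain is down to {4}, so locker 1 = 4. Eliminate 4 elsewhere: locker 2, locker 4.
locker 4 has just one choice, so locker 4 = 1. Strike 1 from locker 2.
locker 2 must be 5 (only option left). So locker 5 can't be 5.
That leaves locker 5 = 3.

locker 1=4, locker 2=5, locker 3=2, locker 4=1, locker 5=3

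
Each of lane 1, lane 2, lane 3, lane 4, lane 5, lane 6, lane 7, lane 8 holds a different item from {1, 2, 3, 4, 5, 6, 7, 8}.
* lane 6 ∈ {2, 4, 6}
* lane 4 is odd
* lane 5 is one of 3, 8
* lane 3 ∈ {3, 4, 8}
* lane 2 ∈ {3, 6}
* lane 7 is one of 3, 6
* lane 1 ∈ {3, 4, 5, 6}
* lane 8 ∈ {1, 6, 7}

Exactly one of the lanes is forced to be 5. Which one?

The 8 variables draw from only 8 values {1, 2, 3, 4, 5, 6, 7, 8}, so each is used; only lane 6 can be 2, hence lane 6 = 2.
lane 2 and lane 7 between them cover only {3, 6} — a naked pair. Remove those values from lane 1, lane 3, lane 4, lane 5, lane 8.
lane 5's domain is down to {8}, so lane 5 = 8. Remove 8 from lane 3.
That leaves lane 3 = 4. Strike 4 from lane 1.
So 5 goes to lane 1.

lane 1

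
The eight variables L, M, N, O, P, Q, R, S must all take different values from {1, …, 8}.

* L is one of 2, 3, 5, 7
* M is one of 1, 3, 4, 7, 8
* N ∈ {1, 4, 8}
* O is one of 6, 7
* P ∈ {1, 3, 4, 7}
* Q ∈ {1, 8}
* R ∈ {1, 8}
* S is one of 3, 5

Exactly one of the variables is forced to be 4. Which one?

The 8 variables draw from only 8 values {1, 2, 3, 4, 5, 6, 7, 8}, so each is used; only L can be 2, hence L = 2.
The 7 still-open variables together cover exactly {1, 3, 4, 5, 6, 7, 8} — 7 values for 7 variables — and 5 appears only in S's list, so S = 5.
The 6 still-open variables draw from only 6 values {1, 3, 4, 6, 7, 8}, so each is used; only O can be 6, hence O = 6.
Q and R between them cover only {1, 8} — a naked pair. Remove those values from M, N, P.
So 4 goes to N.

N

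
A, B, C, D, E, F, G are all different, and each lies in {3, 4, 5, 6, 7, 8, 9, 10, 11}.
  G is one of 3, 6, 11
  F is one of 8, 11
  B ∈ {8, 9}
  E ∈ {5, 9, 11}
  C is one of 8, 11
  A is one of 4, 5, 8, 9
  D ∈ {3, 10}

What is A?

C and F between them cover only {8, 11} — a naked pair. Remove those values from A, B, E, G.
That leaves B = 9. So A, E can't be 9.
That leaves E = 5. Strike 5 from A.
So A = 4.

4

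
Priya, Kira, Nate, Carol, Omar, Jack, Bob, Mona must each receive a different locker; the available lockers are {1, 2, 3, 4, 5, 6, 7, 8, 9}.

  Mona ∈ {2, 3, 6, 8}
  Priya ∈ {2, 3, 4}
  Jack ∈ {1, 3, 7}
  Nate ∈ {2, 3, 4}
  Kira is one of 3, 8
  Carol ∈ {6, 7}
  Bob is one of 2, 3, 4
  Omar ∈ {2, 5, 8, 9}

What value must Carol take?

7

Priya, Nate, Bob share exactly the 3 values {2, 3, 4}; by pigeonhole those values go to them, so strike 2, 3, 4 from Kira, Omar, Jack, Mona.
Kira's domain is down to {8}, so Kira = 8. So Omar, Mona can't be 8.
Mona must be 6 (only option left). Strike 6 from Carol.
So Carol = 7.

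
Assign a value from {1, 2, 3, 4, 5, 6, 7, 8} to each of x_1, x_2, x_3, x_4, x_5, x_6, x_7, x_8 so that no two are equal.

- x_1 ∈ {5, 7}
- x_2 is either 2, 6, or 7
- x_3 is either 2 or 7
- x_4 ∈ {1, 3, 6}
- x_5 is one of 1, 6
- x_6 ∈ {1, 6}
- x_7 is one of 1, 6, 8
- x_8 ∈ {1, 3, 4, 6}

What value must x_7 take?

8

The 8 variables together cover exactly {1, 2, 3, 4, 5, 6, 7, 8} — 8 values for 8 variables — and 4 appears only in x_8's list, so x_8 = 4.
The 7 still-open variables together cover exactly {1, 2, 3, 5, 6, 7, 8} — 7 values for 7 variables — and 3 appears only in x_4's list, so x_4 = 3.
The 6 still-open variables draw from only 6 values {1, 2, 5, 6, 7, 8}, so each is used; only x_1 can be 5, hence x_1 = 5.
The 5 still-open variables draw from only 5 values {1, 2, 6, 7, 8}, so each is used; only x_7 can be 8, hence x_7 = 8.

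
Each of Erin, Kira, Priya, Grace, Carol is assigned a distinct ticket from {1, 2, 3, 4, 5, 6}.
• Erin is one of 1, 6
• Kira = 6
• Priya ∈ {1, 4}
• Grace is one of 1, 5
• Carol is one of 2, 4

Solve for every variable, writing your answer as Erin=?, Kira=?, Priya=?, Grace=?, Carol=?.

Kira has just one choice, so Kira = 6. Remove 6 from Erin.
Erin's domain is down to {1}, so Erin = 1. Strike 1 from Priya, Grace.
Priya's domain is down to {4}, so Priya = 4. Eliminate 4 elsewhere: Carol.
Grace must be 5 (only option left).
Carol has just one choice, so Carol = 2.

Erin=1, Kira=6, Priya=4, Grace=5, Carol=2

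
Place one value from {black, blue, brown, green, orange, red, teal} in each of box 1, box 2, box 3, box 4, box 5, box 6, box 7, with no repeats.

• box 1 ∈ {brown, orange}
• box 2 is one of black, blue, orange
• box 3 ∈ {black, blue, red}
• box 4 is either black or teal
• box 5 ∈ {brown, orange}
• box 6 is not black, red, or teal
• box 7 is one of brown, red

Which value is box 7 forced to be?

red

The 7 variables together cover exactly {black, blue, brown, green, orange, red, teal} — 7 values for 7 variables — and green appears only in box 6's list, so box 6 = green.
Among the 6 still-open variables, teal fits only box 4 (and all 6 values in {black, blue, brown, orange, red, teal} must be used), so box 4 = teal.
The 2 variables box 1 and box 5 are confined to {brown, orange}, which locks those values in; drop them from box 2, box 7.
So box 7 = red.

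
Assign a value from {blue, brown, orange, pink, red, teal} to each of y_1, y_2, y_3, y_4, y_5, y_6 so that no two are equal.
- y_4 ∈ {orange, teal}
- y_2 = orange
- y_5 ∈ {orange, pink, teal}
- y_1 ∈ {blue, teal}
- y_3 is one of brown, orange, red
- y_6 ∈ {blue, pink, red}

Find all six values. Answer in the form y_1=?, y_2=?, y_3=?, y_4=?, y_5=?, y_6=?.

y_1=blue, y_2=orange, y_3=brown, y_4=teal, y_5=pink, y_6=red

y_2's domain is down to {orange}, so y_2 = orange. Eliminate orange elsewhere: y_3, y_4, y_5.
y_4 has just one choice, so y_4 = teal. So y_1, y_5 can't be teal.
That leaves y_5 = pink. So y_6 can't be pink.
That leaves y_1 = blue. Remove blue from y_6.
That leaves y_6 = red. So y_3 can't be red.
y_3 must be brown (only option left).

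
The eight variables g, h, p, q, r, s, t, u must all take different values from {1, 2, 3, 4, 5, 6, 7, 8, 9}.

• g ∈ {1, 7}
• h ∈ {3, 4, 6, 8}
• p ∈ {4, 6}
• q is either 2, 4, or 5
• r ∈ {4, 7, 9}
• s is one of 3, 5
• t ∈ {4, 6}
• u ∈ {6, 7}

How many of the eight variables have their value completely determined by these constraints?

p and t between them cover only {4, 6} — a naked pair. Remove those values from h, q, r, u.
That leaves u = 7. Strike 7 from g, r.
g has just one choice, so g = 1.
That leaves r = 9.
Determined: g=1, r=9, u=7. The other variables each still have more than one consistent value. That makes 3.

3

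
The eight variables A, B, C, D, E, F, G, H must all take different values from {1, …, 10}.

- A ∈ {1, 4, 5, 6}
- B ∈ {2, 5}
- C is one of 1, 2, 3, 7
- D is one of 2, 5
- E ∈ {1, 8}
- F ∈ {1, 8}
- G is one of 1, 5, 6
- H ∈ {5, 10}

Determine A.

4

The 2 variables B and D are confined to {2, 5}, which locks those values in; drop them from A, C, G, H.
H has just one choice, so H = 10.
E and F between them cover only {1, 8} — a naked pair. Remove those values from A, C, G.
G's domain is down to {6}, so G = 6. So A can't be 6.
So A = 4.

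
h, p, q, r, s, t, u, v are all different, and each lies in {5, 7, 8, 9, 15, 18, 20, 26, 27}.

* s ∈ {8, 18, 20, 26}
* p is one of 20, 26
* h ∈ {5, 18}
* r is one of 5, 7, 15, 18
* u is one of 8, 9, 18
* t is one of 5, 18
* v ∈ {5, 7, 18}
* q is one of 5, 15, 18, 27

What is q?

h and t between them cover only {5, 18} — a naked pair. Remove those values from q, r, s, u, v.
v has just one choice, so v = 7. Eliminate 7 elsewhere: r.
r must be 15 (only option left). Remove 15 from q.
So q = 27.

27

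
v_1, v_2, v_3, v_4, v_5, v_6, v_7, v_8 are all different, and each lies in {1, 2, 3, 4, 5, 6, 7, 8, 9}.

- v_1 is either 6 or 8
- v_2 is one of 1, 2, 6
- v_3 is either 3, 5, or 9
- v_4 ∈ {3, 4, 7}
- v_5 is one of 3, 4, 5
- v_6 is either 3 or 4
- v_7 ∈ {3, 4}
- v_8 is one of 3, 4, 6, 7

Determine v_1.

8

The 2 variables v_6 and v_7 are confined to {3, 4}, which locks those values in; drop them from v_3, v_4, v_5, v_8.
v_4 has just one choice, so v_4 = 7. Remove 7 from v_8.
That leaves v_5 = 5. So v_3 can't be 5.
v_8 has just one choice, so v_8 = 6. Eliminate 6 elsewhere: v_1, v_2.
So v_1 = 8.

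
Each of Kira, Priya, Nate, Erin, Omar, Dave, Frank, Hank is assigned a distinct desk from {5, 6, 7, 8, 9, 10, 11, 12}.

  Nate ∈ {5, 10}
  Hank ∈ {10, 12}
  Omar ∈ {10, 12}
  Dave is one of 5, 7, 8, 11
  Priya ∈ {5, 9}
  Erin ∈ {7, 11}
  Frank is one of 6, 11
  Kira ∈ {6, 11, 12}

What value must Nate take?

Among the 8 variables, 8 fits only Dave (and all 8 values in {5, 6, 7, 8, 9, 10, 11, 12} must be used), so Dave = 8.
The 7 still-open variables draw from only 7 values {5, 6, 7, 9, 10, 11, 12}, so each is used; only Erin can be 7, hence Erin = 7.
The 6 still-open variables draw from only 6 values {5, 6, 9, 10, 11, 12}, so each is used; only Priya can be 9, hence Priya = 9.
Among the 5 still-open variables, 5 fits only Nate (and all 5 values in {5, 6, 10, 11, 12} must be used), so Nate = 5.

5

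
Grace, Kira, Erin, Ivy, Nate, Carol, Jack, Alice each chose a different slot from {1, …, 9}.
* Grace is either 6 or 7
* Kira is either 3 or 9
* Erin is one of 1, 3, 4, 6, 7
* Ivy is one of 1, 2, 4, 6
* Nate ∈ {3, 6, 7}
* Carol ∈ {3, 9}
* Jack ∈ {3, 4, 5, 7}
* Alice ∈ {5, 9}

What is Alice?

The 8 variables draw from only 8 values {1, 2, 3, 4, 5, 6, 7, 9}, so each is used; only Ivy can be 2, hence Ivy = 2.
Among the 7 still-open variables, 1 fits only Erin (and all 7 values in {1, 3, 4, 5, 6, 7, 9} must be used), so Erin = 1.
Among the 6 still-open variables, 4 fits only Jack (and all 6 values in {3, 4, 5, 6, 7, 9} must be used), so Jack = 4.
The 5 still-open variables together cover exactly {3, 5, 6, 7, 9} — 5 values for 5 variables — and 5 appears only in Alice's list, so Alice = 5.

5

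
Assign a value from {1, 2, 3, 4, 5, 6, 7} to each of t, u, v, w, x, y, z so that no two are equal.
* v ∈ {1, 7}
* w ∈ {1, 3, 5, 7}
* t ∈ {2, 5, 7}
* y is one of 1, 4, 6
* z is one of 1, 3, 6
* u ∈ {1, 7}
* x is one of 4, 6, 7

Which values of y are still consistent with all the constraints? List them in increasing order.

4, 6

Among the 7 variables, 2 fits only t (and all 7 values in {1, 2, 3, 4, 5, 6, 7} must be used), so t = 2.
The 6 still-open variables draw from only 6 values {1, 3, 4, 5, 6, 7}, so each is used; only w can be 5, hence w = 5.
The 5 still-open variables together cover exactly {1, 3, 4, 6, 7} — 5 values for 5 variables — and 3 appears only in z's list, so z = 3.
The 2 variables u and v are confined to {1, 7}, which locks those values in; drop them from x, y.
No further eliminations apply; y can still be any of 4, 6.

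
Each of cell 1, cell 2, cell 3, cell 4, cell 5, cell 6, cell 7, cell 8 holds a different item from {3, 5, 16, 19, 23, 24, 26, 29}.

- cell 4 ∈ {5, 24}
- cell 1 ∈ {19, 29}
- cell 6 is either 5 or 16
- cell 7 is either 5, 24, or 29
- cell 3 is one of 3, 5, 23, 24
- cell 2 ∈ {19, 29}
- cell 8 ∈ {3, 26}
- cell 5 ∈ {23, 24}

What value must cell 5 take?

23

The 8 variables draw from only 8 values {3, 5, 16, 19, 23, 24, 26, 29}, so each is used; only cell 6 can be 16, hence cell 6 = 16.
Among the 7 still-open variables, 26 fits only cell 8 (and all 7 values in {3, 5, 19, 23, 24, 26, 29} must be used), so cell 8 = 26.
The 6 still-open variables together cover exactly {3, 5, 19, 23, 24, 29} — 6 values for 6 variables — and 3 appears only in cell 3's list, so cell 3 = 3.
Among the 5 still-open variables, 23 fits only cell 5 (and all 5 values in {5, 19, 23, 24, 29} must be used), so cell 5 = 23.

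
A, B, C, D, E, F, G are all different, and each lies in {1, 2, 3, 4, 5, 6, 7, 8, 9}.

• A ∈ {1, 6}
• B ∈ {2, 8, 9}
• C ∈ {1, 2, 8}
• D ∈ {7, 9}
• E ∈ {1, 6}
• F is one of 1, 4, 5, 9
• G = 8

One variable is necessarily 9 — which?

B

G's domain is down to {8}, so G = 8. Strike 8 from B, C.
A and E share exactly the 2 values {1, 6}; by pigeonhole those values go to them, so strike 1, 6 from C, F.
C has just one choice, so C = 2. So B can't be 2.
So 9 goes to B.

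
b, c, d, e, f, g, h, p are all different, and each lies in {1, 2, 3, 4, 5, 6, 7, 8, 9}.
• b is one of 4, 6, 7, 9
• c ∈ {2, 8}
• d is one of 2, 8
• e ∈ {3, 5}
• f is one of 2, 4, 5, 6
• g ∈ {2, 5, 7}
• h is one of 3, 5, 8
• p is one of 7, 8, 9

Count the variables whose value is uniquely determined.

c and d share exactly the 2 values {2, 8}; by pigeonhole those values go to them, so strike 2, 8 from f, g, h, p.
e and h between them cover only {3, 5} — a naked pair. Remove those values from f, g.
That leaves g = 7. Strike 7 from b, p.
p has just one choice, so p = 9. Strike 9 from b.
Determined: g=7, p=9. The other variables each still have more than one consistent value. That makes 2.

2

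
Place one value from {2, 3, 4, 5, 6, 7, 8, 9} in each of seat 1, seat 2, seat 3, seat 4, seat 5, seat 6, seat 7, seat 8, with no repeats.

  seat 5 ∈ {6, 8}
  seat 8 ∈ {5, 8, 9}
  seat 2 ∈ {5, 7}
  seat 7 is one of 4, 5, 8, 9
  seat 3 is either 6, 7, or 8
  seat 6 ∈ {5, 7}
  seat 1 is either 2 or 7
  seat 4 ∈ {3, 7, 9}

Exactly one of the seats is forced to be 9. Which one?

seat 8

Among the 8 variables, 2 fits only seat 1 (and all 8 values in {2, 3, 4, 5, 6, 7, 8, 9} must be used), so seat 1 = 2.
The 7 still-open variables together cover exactly {3, 4, 5, 6, 7, 8, 9} — 7 values for 7 variables — and 3 appears only in seat 4's list, so seat 4 = 3.
The 6 still-open variables draw from only 6 values {4, 5, 6, 7, 8, 9}, so each is used; only seat 7 can be 4, hence seat 7 = 4.
The 5 still-open variables draw from only 5 values {5, 6, 7, 8, 9}, so each is used; only seat 8 can be 9, hence seat 8 = 9.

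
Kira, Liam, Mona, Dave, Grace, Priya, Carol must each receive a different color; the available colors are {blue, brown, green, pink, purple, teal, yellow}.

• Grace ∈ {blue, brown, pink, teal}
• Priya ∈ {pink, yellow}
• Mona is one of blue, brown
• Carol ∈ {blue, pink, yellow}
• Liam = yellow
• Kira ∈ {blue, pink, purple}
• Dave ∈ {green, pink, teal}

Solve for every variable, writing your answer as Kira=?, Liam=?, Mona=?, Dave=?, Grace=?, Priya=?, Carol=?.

Kira=purple, Liam=yellow, Mona=brown, Dave=green, Grace=teal, Priya=pink, Carol=blue

Liam's domain is down to {yellow}, so Liam = yellow. Remove yellow from Priya, Carol.
Priya has just one choice, so Priya = pink. Eliminate pink elsewhere: Kira, Dave, Grace, Carol.
Carol's domain is down to {blue}, so Carol = blue. Strike blue from Kira, Mona, Grace.
That leaves Kira = purple.
Mona must be brown (only option left). Strike brown from Grace.
That leaves Grace = teal. So Dave can't be teal.
Dave has just one choice, so Dave = green.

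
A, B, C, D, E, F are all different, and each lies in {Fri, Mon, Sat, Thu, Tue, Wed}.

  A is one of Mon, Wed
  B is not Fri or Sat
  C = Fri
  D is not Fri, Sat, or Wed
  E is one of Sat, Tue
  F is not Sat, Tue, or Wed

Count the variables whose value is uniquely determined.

C's domain is down to {Fri}, so C = Fri. Remove Fri from F.
The 5 still-open variables draw from only 5 values {Mon, Sat, Thu, Tue, Wed}, so each is used; only E can be Sat, hence E = Sat.
Determined: C=Fri, E=Sat. The other variables each still have more than one consistent value. That makes 2.

2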